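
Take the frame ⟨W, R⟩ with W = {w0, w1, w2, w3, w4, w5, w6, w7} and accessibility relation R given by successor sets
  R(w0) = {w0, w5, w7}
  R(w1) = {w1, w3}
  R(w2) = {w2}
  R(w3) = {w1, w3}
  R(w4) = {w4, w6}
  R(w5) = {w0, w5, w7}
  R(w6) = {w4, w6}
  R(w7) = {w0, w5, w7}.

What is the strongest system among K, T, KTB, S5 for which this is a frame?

S5

Reflexive (axiom T): yes — every world is R-related to itself.
Symmetric (axiom B): yes — every pair in R has its reverse in R.
Euclidean (axiom 5): yes — any two successors of a common world are R-related.
So F validates K, T, KTB, S5. The strongest is S5.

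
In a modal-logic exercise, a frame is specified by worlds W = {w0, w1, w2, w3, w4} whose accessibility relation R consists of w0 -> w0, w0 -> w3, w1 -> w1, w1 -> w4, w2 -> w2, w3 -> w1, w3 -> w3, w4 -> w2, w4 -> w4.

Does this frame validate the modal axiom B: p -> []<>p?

No

By correspondence theory, B is valid on a frame iff R is symmetric.
Symmetric: no — w0 R w3 but not w3 R w0.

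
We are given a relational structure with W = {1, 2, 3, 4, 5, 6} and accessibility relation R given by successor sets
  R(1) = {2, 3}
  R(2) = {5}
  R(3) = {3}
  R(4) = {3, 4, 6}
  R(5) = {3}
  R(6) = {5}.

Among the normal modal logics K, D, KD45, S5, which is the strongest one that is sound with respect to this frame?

D

Serial (axiom D): yes — every world has a successor (e.g. 1 R 2).
Euclidean (axiom 5): no — 1 R 2 and 1 R 3, but not 2 R 3.
Transitive (axiom 4): no — 1 R 2 and 2 R 5, but not 1 R 5.
Reflexive (axiom T): no — 1 is not related to itself.
So F validates K, D; KD45 would additionally require R to be Euclidean and transitive. The strongest is D.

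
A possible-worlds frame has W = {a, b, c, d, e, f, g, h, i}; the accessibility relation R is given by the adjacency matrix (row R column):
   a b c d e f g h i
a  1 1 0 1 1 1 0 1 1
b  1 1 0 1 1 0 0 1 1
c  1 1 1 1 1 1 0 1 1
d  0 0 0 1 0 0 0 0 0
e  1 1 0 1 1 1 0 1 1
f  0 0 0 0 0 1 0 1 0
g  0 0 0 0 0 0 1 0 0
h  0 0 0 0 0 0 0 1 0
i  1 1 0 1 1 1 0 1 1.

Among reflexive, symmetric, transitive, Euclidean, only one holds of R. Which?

Reflexive: yes — every world is R-related to itself.
Symmetric: no — a R d but not d R a.
Transitive: no — b R a and a R f, but not b R f.
Euclidean: no — a R b and a R f, but not b R f.
Only reflexive holds.

reflexive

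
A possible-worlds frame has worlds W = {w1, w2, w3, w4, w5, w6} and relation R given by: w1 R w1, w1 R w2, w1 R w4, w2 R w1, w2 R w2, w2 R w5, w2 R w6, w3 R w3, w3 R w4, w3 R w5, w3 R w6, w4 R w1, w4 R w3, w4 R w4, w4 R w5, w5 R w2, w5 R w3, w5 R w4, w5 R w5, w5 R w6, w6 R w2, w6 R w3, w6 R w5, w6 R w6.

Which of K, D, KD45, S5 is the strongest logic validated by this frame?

Serial (axiom D): yes — every world has a successor (e.g. w1 R w1).
Euclidean (axiom 5): no — w1 R w2 and w1 R w4, but not w2 R w4.
Transitive (axiom 4): no — w1 R w2 and w2 R w5, but not w1 R w5.
Reflexive (axiom T): yes — every world is R-related to itself.
So F validates K, D; KD45 would additionally require R to be Euclidean and transitive. The strongest is D.

D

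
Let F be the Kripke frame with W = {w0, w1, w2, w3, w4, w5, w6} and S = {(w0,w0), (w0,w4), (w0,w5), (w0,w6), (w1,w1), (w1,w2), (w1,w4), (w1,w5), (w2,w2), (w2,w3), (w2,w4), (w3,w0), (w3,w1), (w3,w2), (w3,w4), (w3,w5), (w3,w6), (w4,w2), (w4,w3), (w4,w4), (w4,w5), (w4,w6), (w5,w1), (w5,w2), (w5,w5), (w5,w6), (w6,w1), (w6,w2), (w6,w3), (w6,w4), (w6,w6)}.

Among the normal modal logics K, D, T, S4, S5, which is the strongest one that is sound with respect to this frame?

Serial (axiom D): yes — every world has a successor (e.g. w0 S w0).
Reflexive (axiom T): no — w3 is not related to itself.
Transitive (axiom 4): no — w0 S w4 and w4 S w2, but not w0 S w2.
Euclidean (axiom 5): no — w0 S w5 and w0 S w4, but not w5 S w4.
So F validates K, D; T would additionally require S to be reflexive. The strongest is D.

D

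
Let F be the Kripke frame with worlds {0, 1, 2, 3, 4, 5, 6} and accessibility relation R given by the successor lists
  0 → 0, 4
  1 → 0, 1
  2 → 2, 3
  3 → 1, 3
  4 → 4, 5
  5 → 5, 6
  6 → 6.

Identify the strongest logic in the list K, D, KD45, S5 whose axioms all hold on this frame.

D

Serial (axiom D): yes — every world has a successor (e.g. 0 R 0).
Euclidean (axiom 5): no — 0 R 4 and 0 R 0, but not 4 R 0.
Transitive (axiom 4): no — 0 R 4 and 4 R 5, but not 0 R 5.
Reflexive (axiom T): yes — every world is R-related to itself.
So F validates K, D; KD45 would additionally require R to be Euclidean and transitive. The strongest is D.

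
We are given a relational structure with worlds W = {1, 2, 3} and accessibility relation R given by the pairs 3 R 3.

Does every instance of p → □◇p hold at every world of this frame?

The schema B characterises exactly the symmetric frames.
Symmetric: yes — every pair in R has its reverse in R.

Yes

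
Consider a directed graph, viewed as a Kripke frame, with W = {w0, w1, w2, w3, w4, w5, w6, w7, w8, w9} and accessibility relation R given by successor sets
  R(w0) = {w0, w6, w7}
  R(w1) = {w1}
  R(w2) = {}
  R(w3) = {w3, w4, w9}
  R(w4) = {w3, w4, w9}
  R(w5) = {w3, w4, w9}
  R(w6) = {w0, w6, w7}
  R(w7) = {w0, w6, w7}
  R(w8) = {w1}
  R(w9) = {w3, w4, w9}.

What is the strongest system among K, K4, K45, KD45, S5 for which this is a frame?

K45

Transitive (axiom 4): yes — every two-step R-path is closed by a direct edge.
Euclidean (axiom 5): yes — any two successors of a common world are R-related.
Serial (axiom D): no — w2 has no R-successor.
Reflexive (axiom T): no — w2 is not related to itself.
So F validates K, K4, K45; KD45 would additionally require R to be serial. The strongest is K45.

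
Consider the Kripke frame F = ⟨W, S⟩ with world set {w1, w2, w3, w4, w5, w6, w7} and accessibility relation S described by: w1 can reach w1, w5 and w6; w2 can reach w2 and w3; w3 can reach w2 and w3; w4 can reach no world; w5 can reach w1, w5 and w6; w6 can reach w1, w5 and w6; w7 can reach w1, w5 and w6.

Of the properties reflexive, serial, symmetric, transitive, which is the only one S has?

Reflexive: no — w4 is not related to itself.
Serial: no — w4 has no S-successor.
Symmetric: no — w7 S w1 but not w1 S w7.
Transitive: yes — every two-step S-path is closed by a direct edge.
Only transitive holds.

transitive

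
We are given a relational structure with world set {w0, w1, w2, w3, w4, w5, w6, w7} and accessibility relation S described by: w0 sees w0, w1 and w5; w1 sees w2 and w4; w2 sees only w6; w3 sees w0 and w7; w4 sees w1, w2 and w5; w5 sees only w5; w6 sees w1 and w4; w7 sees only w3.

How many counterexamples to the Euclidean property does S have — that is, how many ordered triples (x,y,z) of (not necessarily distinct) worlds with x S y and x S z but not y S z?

Enumerating: (w0,w1,w0), (w0,w1,w1), (w0,w1,w5), (w0,w5,w0), (w0,w5,w1), (w1,w2,w2), (w1,w2,w4), (w1,w4,w4), (w2,w6,w6), (w3,w0,w7), (w3,w7,w0), (w3,w7,w7), … and 10 more.
Total: 22.

22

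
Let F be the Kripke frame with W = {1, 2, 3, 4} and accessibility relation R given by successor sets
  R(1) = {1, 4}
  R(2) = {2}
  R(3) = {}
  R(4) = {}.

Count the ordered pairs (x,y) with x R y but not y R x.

Enumerating: (1,4).

1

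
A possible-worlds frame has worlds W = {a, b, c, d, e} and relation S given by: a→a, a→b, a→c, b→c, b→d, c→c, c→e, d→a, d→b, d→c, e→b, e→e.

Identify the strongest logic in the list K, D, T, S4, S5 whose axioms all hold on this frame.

D

Serial (axiom D): yes — every world has a successor (e.g. a S a).
Reflexive (axiom T): no — b is not related to itself.
Transitive (axiom 4): no — a S b and b S d, but not a S d.
Euclidean (axiom 5): no — a S c and a S b, but not c S b.
So F validates K, D; T would additionally require S to be reflexive. The strongest is D.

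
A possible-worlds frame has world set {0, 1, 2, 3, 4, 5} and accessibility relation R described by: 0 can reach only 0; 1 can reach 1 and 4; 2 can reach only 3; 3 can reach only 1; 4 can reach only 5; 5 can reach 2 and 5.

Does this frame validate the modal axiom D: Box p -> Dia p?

The schema D characterises exactly the serial frames.
Serial: yes — every world has a successor (e.g. 0 R 0).

Yes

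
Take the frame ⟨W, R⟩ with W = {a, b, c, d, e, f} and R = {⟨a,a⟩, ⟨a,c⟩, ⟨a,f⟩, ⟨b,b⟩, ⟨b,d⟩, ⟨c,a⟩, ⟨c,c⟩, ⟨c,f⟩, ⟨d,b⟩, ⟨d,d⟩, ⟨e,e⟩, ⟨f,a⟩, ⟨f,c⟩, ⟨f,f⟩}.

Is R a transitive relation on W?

Transitive: yes — every two-step R-path is closed by a direct edge.

Yes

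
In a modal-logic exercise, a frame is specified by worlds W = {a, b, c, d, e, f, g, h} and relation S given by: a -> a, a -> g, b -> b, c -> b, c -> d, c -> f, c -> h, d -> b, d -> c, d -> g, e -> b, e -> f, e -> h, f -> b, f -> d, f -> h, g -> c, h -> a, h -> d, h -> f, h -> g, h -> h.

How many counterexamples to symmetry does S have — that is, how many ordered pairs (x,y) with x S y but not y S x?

15

Enumerating: (a,g), (c,b), (c,f), (c,h), (d,b), (d,g), (e,b), (e,f), (e,h), (f,b), (f,d), (g,c), (h,a), (h,d), (h,g).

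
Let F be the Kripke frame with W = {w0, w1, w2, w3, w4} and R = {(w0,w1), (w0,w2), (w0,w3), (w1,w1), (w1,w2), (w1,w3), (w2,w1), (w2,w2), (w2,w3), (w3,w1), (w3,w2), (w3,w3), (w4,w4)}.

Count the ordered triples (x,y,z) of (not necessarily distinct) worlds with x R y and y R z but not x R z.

R is transitive; there are no such tuples.

0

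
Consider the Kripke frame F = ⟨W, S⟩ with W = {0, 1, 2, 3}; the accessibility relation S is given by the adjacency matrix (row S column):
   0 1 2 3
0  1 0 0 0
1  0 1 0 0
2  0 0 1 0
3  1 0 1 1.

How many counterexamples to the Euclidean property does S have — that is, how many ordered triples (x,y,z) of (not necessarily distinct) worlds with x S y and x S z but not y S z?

Enumerating: (3,0,2), (3,0,3), (3,2,0), (3,2,3).

4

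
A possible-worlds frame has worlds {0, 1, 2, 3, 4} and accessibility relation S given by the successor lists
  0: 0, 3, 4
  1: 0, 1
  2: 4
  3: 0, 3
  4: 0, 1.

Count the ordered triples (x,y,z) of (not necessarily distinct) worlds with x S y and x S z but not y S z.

Enumerating: (0,3,4), (0,4,3), (0,4,4), (1,0,1), (2,4,4), (4,0,1).

6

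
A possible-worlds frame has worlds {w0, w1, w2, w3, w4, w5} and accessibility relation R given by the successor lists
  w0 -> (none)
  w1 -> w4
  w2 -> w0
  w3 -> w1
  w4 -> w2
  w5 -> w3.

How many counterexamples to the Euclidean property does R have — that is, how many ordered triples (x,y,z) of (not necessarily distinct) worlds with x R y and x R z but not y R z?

Enumerating: (w1,w4,w4), (w2,w0,w0), (w3,w1,w1), (w4,w2,w2), (w5,w3,w3).

5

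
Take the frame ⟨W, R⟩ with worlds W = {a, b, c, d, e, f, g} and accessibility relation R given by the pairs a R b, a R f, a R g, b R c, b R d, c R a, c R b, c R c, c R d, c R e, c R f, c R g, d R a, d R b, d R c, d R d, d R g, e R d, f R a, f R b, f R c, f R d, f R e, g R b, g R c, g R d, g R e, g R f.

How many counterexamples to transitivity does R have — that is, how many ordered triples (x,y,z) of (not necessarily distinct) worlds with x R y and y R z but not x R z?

36

Enumerating: (a,b,c), (a,b,d), (a,f,a), (a,f,c), (a,f,d), (a,f,e), (a,g,c), (a,g,d), (a,g,e), (b,c,a), (b,c,b), (b,c,e), … and 24 more.
Total: 36.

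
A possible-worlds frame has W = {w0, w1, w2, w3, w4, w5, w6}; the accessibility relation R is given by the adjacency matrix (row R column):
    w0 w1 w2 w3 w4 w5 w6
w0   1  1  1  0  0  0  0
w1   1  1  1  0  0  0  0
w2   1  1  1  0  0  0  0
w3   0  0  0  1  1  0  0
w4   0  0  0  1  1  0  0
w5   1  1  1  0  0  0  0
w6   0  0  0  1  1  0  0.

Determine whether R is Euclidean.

Euclidean: yes — any two successors of a common world are R-related.

Yes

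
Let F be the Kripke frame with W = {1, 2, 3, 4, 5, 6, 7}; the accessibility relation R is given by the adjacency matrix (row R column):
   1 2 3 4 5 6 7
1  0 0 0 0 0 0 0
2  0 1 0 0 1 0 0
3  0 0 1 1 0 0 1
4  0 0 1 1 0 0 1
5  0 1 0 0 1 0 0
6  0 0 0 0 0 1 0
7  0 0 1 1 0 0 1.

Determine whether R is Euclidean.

Yes

Euclidean: yes — any two successors of a common world are R-related.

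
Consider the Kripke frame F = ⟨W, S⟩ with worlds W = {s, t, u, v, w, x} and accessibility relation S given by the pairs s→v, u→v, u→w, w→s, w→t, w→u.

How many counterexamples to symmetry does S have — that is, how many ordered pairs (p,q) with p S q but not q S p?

4

Enumerating: (s,v), (u,v), (w,s), (w,t).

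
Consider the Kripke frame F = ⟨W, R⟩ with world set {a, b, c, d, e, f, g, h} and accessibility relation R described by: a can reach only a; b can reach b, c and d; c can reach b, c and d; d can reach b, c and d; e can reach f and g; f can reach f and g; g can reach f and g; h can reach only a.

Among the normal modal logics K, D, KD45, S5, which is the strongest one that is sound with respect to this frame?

Serial (axiom D): yes — every world has a successor (e.g. a R a).
Euclidean (axiom 5): yes — any two successors of a common world are R-related.
Transitive (axiom 4): yes — every two-step R-path is closed by a direct edge.
Reflexive (axiom T): no — e is not related to itself.
So F validates K, D, KD45; S5 would additionally require R to be reflexive. The strongest is KD45.

KD45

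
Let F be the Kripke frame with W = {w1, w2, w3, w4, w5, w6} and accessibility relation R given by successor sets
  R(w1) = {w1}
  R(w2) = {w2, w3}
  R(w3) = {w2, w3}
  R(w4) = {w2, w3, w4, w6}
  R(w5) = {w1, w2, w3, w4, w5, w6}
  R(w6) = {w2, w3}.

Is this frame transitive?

Yes

Transitive: yes — every two-step R-path is closed by a direct edge.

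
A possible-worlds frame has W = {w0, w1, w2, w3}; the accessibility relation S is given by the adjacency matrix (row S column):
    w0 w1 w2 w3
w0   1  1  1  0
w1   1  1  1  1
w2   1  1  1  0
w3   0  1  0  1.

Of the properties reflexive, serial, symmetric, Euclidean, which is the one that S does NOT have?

Euclidean

Reflexive: yes — every world is S-related to itself.
Serial: yes — every world has a successor (e.g. w0 S w0).
Symmetric: yes — every pair in S has its reverse in S.
Euclidean: no — w1 S w0 and w1 S w3, but not w0 S w3.
Only Euclidean fails.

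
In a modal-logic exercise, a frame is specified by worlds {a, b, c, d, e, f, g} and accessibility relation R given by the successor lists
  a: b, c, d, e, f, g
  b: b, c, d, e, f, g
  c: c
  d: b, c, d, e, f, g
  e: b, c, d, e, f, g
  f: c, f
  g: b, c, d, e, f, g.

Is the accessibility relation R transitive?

Yes

Transitive: yes — every two-step R-path is closed by a direct edge.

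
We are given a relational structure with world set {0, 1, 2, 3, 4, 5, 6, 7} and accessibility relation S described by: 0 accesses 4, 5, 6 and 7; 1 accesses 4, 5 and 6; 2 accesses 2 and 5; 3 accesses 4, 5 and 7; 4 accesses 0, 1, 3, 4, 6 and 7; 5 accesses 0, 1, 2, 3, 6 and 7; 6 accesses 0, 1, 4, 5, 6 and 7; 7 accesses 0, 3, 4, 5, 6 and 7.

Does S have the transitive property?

No

Transitive: no — 0 S 4 and 4 S 1, but not 0 S 1.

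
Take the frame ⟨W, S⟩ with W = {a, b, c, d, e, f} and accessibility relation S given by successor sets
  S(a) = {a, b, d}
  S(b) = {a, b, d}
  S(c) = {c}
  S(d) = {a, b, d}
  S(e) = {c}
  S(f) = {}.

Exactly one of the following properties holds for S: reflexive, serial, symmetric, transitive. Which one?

transitive

Reflexive: no — e is not related to itself.
Serial: no — f has no S-successor.
Symmetric: no — e S c but not c S e.
Transitive: yes — every two-step S-path is closed by a direct edge.
Only transitive holds.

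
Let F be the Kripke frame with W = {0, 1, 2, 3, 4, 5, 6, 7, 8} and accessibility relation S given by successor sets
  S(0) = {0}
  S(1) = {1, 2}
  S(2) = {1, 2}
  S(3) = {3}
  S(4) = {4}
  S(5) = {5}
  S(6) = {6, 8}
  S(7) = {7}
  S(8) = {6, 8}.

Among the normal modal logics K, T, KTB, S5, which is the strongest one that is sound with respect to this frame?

S5

Reflexive (axiom T): yes — every world is S-related to itself.
Symmetric (axiom B): yes — every pair in S has its reverse in S.
Euclidean (axiom 5): yes — any two successors of a common world are S-related.
So F validates K, T, KTB, S5. The strongest is S5.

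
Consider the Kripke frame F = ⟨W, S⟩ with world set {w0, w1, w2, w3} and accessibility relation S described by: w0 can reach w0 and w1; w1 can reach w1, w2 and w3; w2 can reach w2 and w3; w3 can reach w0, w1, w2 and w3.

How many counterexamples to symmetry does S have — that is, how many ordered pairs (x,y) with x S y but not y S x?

3

Enumerating: (w0,w1), (w1,w2), (w3,w0).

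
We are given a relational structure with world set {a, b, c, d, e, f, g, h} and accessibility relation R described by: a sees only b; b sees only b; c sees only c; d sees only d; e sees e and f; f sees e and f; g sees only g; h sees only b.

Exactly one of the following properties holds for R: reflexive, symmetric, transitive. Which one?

Reflexive: no — a is not related to itself.
Symmetric: no — a R b but not b R a.
Transitive: yes — every two-step R-path is closed by a direct edge.
Only transitive holds.

transitive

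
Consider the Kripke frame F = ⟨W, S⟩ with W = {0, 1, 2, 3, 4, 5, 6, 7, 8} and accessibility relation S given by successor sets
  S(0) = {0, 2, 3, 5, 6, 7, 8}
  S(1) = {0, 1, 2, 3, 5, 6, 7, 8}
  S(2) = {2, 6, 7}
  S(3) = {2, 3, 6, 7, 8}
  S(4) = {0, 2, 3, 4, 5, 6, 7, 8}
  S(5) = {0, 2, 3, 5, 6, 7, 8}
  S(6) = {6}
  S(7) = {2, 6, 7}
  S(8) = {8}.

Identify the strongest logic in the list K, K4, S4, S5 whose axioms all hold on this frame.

Transitive (axiom 4): yes — every two-step S-path is closed by a direct edge.
Reflexive (axiom T): yes — every world is S-related to itself.
Euclidean (axiom 5): no — 0 S 2 and 0 S 3, but not 2 S 3.
So F validates K, K4, S4; S5 would additionally require S to be Euclidean. The strongest is S4.

S4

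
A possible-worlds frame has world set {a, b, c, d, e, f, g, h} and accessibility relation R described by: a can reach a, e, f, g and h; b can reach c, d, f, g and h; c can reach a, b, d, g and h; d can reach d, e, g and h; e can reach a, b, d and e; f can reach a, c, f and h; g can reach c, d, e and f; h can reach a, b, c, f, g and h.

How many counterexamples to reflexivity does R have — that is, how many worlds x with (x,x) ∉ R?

Enumerating: b, c, g.

3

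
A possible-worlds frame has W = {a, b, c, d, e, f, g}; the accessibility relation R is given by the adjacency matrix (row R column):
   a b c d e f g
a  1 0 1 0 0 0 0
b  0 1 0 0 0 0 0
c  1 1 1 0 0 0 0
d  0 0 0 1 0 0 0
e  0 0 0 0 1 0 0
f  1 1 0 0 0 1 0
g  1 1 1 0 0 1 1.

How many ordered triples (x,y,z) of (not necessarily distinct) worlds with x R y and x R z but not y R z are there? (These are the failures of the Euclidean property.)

18

Enumerating: (c,a,b), (c,b,a), (c,b,c), (f,a,b), (f,a,f), (f,b,a), (f,b,f), (g,a,b), (g,a,f), (g,a,g), (g,b,a), (g,b,c), (g,b,f), (g,b,g), (g,c,f), (g,c,g), (g,f,c), (g,f,g).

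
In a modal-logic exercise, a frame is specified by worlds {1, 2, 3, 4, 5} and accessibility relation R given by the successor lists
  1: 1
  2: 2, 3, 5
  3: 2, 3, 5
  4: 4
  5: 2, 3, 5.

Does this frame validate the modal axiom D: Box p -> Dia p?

Yes

By correspondence theory, D is valid on a frame iff R is serial.
Serial: yes — every world has a successor (e.g. 1 R 1).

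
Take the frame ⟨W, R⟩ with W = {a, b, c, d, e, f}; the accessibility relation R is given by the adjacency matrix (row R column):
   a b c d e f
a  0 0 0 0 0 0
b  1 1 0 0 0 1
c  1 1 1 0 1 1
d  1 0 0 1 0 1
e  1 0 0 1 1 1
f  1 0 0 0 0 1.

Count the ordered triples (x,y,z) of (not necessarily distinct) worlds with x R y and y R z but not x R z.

1

Enumerating: (c,e,d).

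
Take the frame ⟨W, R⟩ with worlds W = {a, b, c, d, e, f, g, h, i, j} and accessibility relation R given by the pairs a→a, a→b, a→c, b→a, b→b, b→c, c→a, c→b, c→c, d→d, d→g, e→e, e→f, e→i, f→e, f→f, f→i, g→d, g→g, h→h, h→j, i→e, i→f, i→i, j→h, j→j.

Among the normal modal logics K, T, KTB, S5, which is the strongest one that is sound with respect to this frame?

Reflexive (axiom T): yes — every world is R-related to itself.
Symmetric (axiom B): yes — every pair in R has its reverse in R.
Euclidean (axiom 5): yes — any two successors of a common world are R-related.
So F validates K, T, KTB, S5. The strongest is S5.

S5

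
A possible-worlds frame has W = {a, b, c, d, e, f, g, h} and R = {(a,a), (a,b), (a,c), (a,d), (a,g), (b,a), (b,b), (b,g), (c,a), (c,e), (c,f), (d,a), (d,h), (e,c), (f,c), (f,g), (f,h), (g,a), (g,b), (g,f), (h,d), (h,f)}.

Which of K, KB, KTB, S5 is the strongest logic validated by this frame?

Symmetric (axiom B): yes — every pair in R has its reverse in R.
Reflexive (axiom T): no — c is not related to itself.
Euclidean (axiom 5): no — a R b and a R c, but not b R c.
So F validates K, KB; KTB would additionally require R to be reflexive. The strongest is KB.

KB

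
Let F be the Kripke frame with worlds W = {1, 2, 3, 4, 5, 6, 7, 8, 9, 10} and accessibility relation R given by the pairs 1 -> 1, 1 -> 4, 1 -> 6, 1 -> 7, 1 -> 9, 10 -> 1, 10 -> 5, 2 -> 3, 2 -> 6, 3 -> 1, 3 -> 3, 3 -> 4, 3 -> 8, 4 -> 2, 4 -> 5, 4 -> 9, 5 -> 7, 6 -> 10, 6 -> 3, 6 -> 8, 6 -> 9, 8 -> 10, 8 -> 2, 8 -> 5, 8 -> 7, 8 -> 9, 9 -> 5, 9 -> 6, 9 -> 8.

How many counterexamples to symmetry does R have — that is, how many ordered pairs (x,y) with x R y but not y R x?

Enumerating: (1,4), (1,6), (1,7), (1,9), (10,1), (10,5), (2,3), (2,6), (3,1), (3,4), (3,8), (4,2), … and 11 more.
Total: 23.

23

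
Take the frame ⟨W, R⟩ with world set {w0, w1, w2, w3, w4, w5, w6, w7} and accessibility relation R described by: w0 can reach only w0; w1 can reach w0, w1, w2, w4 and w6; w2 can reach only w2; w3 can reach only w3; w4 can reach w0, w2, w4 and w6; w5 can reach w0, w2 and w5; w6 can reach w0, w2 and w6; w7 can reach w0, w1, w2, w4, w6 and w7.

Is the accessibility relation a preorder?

Reflexive: yes — every world is R-related to itself.
Transitive: yes — every two-step R-path is closed by a direct edge.
So R is a preorder.

Yes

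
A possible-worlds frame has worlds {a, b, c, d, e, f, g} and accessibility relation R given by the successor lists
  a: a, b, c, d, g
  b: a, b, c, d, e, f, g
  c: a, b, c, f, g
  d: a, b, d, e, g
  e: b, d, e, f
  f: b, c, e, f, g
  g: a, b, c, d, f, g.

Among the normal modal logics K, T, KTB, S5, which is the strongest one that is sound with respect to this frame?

KTB

Reflexive (axiom T): yes — every world is R-related to itself.
Symmetric (axiom B): yes — every pair in R has its reverse in R.
Euclidean (axiom 5): no — a R c and a R d, but not c R d.
So F validates K, T, KTB; S5 would additionally require R to be Euclidean. The strongest is KTB.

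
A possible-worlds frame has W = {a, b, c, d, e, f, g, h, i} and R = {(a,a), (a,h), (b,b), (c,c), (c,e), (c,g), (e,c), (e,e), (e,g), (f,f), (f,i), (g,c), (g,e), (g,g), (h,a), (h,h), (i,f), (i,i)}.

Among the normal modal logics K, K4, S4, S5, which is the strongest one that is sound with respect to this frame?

Transitive (axiom 4): yes — every two-step R-path is closed by a direct edge.
Reflexive (axiom T): no — d is not related to itself.
Euclidean (axiom 5): yes — any two successors of a common world are R-related.
So F validates K, K4; S4 would additionally require R to be reflexive. The strongest is K4.

K4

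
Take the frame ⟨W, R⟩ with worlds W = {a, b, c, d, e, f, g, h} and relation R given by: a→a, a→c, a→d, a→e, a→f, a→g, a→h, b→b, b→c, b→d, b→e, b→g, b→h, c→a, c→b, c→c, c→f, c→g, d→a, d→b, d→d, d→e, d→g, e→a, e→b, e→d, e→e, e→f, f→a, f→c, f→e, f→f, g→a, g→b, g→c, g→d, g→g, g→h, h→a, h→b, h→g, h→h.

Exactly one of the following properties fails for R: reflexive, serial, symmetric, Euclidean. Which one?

Reflexive: yes — every world is R-related to itself.
Serial: yes — every world has a successor (e.g. a R a).
Symmetric: yes — every pair in R has its reverse in R.
Euclidean: no — a R c and a R d, but not c R d.
Only Euclidean fails.

Euclidean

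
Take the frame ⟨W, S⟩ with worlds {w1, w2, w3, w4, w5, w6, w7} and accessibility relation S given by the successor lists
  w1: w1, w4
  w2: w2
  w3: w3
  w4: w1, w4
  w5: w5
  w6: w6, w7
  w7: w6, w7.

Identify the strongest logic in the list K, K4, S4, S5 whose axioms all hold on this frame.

S5

Transitive (axiom 4): yes — every two-step S-path is closed by a direct edge.
Reflexive (axiom T): yes — every world is S-related to itself.
Euclidean (axiom 5): yes — any two successors of a common world are S-related.
So F validates K, K4, S4, S5. The strongest is S5.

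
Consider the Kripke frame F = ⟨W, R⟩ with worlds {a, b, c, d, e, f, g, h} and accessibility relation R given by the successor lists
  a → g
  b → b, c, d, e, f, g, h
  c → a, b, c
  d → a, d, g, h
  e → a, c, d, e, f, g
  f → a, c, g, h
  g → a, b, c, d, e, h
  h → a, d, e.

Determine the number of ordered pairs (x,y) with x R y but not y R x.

18

Enumerating: (b,d), (b,e), (b,f), (b,h), (c,a), (d,a), (e,a), (e,c), (e,d), (e,f), (f,a), (f,c), (f,g), (f,h), (g,c), (g,h), (h,a), (h,e).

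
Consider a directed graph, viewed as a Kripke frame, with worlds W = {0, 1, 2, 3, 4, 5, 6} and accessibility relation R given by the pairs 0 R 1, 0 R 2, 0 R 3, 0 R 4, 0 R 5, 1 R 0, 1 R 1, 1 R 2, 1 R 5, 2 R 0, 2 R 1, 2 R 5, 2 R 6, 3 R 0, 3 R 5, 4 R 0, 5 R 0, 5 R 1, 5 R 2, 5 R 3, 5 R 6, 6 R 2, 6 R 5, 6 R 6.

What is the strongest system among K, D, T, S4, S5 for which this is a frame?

D

Serial (axiom D): yes — every world has a successor (e.g. 0 R 1).
Reflexive (axiom T): no — 0 is not related to itself.
Transitive (axiom 4): no — 0 R 2 and 2 R 6, but not 0 R 6.
Euclidean (axiom 5): no — 0 R 1 and 0 R 3, but not 1 R 3.
So F validates K, D; T would additionally require R to be reflexive. The strongest is D.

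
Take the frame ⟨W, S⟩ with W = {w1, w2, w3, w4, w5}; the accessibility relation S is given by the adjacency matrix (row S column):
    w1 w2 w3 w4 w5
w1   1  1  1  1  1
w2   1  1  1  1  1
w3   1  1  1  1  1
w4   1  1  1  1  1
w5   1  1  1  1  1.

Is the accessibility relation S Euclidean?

Yes

Euclidean: yes — any two successors of a common world are S-related.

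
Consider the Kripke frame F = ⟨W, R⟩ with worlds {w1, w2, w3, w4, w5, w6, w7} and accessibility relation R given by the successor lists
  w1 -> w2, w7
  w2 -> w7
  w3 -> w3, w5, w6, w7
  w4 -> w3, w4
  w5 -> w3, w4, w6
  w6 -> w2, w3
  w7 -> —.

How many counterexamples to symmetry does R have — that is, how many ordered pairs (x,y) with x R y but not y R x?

8

Enumerating: (w1,w2), (w1,w7), (w2,w7), (w3,w7), (w4,w3), (w5,w4), (w5,w6), (w6,w2).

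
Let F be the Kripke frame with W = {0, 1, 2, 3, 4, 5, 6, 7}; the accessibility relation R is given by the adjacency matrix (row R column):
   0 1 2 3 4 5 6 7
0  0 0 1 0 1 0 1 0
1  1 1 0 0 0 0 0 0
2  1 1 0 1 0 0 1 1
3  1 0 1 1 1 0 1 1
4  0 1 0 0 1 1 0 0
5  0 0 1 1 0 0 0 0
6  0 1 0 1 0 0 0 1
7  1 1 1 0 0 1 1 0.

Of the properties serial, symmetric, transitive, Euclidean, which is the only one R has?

serial

Serial: yes — every world has a successor (e.g. 0 R 2).
Symmetric: no — 0 R 4 but not 4 R 0.
Transitive: no — 0 R 2 and 2 R 1, but not 0 R 1.
Euclidean: no — 0 R 2 and 0 R 4, but not 2 R 4.
Only serial holds.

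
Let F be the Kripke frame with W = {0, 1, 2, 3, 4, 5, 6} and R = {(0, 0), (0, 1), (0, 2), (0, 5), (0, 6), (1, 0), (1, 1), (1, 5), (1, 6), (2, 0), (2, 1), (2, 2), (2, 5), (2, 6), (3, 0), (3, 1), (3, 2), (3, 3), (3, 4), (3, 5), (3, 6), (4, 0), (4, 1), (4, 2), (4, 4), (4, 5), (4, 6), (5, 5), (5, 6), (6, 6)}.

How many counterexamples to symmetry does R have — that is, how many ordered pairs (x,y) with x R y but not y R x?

Enumerating: (0,5), (0,6), (1,5), (1,6), (2,1), (2,5), (2,6), (3,0), (3,1), (3,2), (3,4), (3,5), … and 7 more.
Total: 19.

19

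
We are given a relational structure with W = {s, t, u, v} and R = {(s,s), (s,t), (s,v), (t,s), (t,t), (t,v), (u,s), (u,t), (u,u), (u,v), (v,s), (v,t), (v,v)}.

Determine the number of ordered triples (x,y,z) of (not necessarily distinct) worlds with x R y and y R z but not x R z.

R is transitive; there are no such tuples.

0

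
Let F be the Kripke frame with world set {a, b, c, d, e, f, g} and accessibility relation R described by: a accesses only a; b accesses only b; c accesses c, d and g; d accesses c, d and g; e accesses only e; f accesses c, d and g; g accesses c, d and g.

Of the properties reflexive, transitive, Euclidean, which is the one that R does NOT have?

Reflexive: no — f is not related to itself.
Transitive: yes — every two-step R-path is closed by a direct edge.
Euclidean: yes — any two successors of a common world are R-related.
Only reflexive fails.

reflexive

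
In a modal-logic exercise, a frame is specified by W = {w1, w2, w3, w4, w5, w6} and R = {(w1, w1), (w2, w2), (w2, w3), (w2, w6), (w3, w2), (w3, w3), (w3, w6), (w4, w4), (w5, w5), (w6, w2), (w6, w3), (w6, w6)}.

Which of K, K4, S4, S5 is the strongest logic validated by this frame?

S5

Transitive (axiom 4): yes — every two-step R-path is closed by a direct edge.
Reflexive (axiom T): yes — every world is R-related to itself.
Euclidean (axiom 5): yes — any two successors of a common world are R-related.
So F validates K, K4, S4, S5. The strongest is S5.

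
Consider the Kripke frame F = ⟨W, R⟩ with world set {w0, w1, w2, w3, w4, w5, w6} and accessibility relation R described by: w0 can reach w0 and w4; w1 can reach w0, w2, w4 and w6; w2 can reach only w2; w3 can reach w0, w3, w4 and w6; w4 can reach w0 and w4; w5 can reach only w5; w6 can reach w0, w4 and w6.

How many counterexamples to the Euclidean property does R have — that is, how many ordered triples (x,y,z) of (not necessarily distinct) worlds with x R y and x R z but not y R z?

Enumerating: (w1,w0,w2), (w1,w0,w6), (w1,w2,w0), (w1,w2,w4), (w1,w2,w6), (w1,w4,w2), (w1,w4,w6), (w1,w6,w2), (w3,w0,w3), (w3,w0,w6), (w3,w4,w3), (w3,w4,w6), (w3,w6,w3), (w6,w0,w6), (w6,w4,w6).

15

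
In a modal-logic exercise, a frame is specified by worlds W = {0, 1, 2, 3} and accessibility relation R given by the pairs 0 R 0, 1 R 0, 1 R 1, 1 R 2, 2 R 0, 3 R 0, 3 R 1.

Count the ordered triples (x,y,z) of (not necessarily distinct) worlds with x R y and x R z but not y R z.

Enumerating: (1,0,1), (1,0,2), (1,2,1), (1,2,2), (3,0,1).

5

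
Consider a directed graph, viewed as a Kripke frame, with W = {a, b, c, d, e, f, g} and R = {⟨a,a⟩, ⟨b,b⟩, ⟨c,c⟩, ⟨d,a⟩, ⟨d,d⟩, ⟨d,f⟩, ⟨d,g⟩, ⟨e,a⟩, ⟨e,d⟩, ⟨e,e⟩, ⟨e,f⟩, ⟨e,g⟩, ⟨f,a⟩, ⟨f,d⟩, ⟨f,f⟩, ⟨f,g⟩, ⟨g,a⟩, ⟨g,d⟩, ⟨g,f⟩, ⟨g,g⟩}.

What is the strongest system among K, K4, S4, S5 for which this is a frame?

S4

Transitive (axiom 4): yes — every two-step R-path is closed by a direct edge.
Reflexive (axiom T): yes — every world is R-related to itself.
Euclidean (axiom 5): no — d R a and d R f, but not a R f.
So F validates K, K4, S4; S5 would additionally require R to be Euclidean. The strongest is S4.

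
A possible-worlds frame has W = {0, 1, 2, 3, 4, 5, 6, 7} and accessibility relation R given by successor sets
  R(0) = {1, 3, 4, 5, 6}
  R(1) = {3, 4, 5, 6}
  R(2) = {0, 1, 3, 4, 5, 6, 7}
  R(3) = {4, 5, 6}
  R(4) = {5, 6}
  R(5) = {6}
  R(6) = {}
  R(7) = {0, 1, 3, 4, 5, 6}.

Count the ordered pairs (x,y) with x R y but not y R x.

28

Enumerating: (0,1), (0,3), (0,4), (0,5), (0,6), (1,3), (1,4), (1,5), (1,6), (2,0), (2,1), (2,3), … and 16 more.
Total: 28.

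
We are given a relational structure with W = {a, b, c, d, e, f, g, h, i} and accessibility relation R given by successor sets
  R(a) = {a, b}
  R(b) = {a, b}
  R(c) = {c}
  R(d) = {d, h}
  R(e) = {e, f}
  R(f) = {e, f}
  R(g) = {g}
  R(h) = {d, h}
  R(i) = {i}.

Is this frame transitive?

Transitive: yes — every two-step R-path is closed by a direct edge.

Yes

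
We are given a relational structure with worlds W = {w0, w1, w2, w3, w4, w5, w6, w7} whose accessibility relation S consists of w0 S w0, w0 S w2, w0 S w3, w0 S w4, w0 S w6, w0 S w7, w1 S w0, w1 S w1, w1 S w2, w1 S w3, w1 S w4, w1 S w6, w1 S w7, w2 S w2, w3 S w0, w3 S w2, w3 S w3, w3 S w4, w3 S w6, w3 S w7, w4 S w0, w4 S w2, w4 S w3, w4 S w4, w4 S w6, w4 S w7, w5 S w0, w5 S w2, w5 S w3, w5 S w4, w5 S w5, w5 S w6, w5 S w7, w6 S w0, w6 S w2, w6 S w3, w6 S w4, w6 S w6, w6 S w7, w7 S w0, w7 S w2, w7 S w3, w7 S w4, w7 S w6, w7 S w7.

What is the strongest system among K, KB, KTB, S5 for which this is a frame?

Symmetric (axiom B): no — w0 S w2 but not w2 S w0.
Reflexive (axiom T): yes — every world is S-related to itself.
Euclidean (axiom 5): no — w0 S w2 and w0 S w3, but not w2 S w3.
So F validates K; KB would additionally require S to be symmetric. The strongest is K.

K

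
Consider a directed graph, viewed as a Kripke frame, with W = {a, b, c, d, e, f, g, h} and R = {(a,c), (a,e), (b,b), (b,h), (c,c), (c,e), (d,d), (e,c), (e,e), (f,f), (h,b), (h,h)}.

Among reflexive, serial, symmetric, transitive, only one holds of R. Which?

transitive

Reflexive: no — a is not related to itself.
Serial: no — g has no R-successor.
Symmetric: no — a R c but not c R a.
Transitive: yes — every two-step R-path is closed by a direct edge.
Only transitive holds.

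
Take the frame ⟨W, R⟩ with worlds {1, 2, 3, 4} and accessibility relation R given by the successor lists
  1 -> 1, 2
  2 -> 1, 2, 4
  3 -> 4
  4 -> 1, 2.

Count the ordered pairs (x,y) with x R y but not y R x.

Enumerating: (3,4), (4,1).

2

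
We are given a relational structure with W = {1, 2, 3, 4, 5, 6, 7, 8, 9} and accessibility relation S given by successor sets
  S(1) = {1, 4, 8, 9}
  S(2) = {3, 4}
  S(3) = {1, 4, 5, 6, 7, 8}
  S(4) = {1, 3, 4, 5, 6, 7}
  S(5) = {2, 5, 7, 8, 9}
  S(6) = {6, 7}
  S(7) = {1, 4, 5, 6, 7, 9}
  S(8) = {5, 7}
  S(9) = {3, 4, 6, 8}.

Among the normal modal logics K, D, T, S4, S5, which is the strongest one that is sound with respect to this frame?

Serial (axiom D): yes — every world has a successor (e.g. 1 S 1).
Reflexive (axiom T): no — 2 is not related to itself.
Transitive (axiom 4): no — 1 S 4 and 4 S 3, but not 1 S 3.
Euclidean (axiom 5): no — 1 S 4 and 1 S 8, but not 4 S 8.
So F validates K, D; T would additionally require S to be reflexive. The strongest is D.

D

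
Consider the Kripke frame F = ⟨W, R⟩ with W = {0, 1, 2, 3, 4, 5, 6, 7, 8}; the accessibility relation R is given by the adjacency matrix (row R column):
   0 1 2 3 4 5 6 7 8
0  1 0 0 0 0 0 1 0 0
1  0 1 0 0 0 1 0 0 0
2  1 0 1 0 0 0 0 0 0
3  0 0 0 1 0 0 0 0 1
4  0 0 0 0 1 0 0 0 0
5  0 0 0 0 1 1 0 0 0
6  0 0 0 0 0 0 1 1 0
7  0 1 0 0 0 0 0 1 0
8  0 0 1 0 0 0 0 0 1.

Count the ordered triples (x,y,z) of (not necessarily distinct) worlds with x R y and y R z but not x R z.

7

Enumerating: (0,6,7), (1,5,4), (2,0,6), (3,8,2), (6,7,1), (7,1,5), (8,2,0).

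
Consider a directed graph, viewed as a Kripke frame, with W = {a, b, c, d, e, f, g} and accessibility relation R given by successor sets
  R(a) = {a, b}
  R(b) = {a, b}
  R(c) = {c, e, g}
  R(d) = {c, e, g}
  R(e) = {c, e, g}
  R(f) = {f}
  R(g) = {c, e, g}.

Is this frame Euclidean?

Yes

Euclidean: yes — any two successors of a common world are R-related.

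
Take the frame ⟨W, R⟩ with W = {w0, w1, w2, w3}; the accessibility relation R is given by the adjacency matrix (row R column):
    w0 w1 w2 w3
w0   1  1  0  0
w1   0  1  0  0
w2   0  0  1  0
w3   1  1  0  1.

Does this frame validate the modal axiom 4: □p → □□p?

Yes

The schema 4 characterises exactly the transitive frames.
Transitive: yes — every two-step R-path is closed by a direct edge.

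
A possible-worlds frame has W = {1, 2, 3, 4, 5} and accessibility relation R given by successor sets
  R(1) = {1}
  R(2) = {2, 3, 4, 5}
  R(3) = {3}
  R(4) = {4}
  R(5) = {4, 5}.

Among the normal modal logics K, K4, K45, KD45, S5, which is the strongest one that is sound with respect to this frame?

K4

Transitive (axiom 4): yes — every two-step R-path is closed by a direct edge.
Euclidean (axiom 5): no — 2 R 3 and 2 R 4, but not 3 R 4.
Serial (axiom D): yes — every world has a successor (e.g. 1 R 1).
Reflexive (axiom T): yes — every world is R-related to itself.
So F validates K, K4; K45 would additionally require R to be Euclidean. The strongest is K4.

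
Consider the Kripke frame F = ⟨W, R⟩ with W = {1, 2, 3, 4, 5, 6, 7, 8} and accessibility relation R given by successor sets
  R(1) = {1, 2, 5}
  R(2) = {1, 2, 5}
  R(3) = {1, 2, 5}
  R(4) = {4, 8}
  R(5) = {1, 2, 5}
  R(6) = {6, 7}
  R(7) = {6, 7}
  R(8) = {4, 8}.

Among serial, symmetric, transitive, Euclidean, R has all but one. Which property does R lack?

Serial: yes — every world has a successor (e.g. 1 R 1).
Symmetric: no — 3 R 1 but not 1 R 3.
Transitive: yes — every two-step R-path is closed by a direct edge.
Euclidean: yes — any two successors of a common world are R-related.
Only symmetric fails.

symmetric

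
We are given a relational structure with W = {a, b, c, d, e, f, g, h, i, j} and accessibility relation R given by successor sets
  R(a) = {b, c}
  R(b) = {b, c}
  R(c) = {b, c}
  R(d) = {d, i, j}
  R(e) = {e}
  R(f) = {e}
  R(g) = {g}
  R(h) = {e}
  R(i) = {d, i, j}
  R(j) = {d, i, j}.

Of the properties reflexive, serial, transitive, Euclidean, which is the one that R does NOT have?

reflexive

Reflexive: no — a is not related to itself.
Serial: yes — every world has a successor (e.g. a R b).
Transitive: yes — every two-step R-path is closed by a direct edge.
Euclidean: yes — any two successors of a common world are R-related.
Only reflexive fails.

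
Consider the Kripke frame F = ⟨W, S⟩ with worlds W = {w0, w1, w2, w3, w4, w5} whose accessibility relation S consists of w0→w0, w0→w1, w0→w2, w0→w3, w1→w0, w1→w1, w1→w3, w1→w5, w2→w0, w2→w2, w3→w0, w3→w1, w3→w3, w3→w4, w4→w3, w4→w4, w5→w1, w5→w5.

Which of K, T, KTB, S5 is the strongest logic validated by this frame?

KTB

Reflexive (axiom T): yes — every world is S-related to itself.
Symmetric (axiom B): yes — every pair in S has its reverse in S.
Euclidean (axiom 5): no — w0 S w1 and w0 S w2, but not w1 S w2.
So F validates K, T, KTB; S5 would additionally require S to be Euclidean. The strongest is KTB.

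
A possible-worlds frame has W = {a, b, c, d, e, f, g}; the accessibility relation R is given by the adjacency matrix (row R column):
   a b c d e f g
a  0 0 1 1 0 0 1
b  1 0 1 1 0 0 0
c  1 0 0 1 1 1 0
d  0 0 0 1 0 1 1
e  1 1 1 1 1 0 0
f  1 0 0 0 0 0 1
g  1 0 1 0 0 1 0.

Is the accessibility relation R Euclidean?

Euclidean: no — a R c and a R g, but not c R g.

No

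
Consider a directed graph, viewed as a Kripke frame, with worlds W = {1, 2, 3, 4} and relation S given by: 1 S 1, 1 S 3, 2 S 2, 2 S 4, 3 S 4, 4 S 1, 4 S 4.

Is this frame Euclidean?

Euclidean: no — 1 S 3 and 1 S 1, but not 3 S 1.

No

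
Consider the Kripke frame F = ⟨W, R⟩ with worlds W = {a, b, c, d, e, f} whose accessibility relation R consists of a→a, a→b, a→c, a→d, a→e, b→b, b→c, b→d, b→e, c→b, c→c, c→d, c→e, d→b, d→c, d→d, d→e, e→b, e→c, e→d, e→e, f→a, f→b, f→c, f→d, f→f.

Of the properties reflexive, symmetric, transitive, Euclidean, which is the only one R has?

Reflexive: yes — every world is R-related to itself.
Symmetric: no — a R b but not b R a.
Transitive: no — f R a and a R e, but not f R e.
Euclidean: no — f R b and f R a, but not b R a.
Only reflexive holds.

reflexive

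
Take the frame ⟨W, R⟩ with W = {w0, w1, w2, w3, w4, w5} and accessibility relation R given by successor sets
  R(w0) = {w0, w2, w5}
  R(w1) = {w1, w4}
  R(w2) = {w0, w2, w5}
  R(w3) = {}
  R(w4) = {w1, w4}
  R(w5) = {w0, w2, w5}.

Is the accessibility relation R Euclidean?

Yes

Euclidean: yes — any two successors of a common world are R-related.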